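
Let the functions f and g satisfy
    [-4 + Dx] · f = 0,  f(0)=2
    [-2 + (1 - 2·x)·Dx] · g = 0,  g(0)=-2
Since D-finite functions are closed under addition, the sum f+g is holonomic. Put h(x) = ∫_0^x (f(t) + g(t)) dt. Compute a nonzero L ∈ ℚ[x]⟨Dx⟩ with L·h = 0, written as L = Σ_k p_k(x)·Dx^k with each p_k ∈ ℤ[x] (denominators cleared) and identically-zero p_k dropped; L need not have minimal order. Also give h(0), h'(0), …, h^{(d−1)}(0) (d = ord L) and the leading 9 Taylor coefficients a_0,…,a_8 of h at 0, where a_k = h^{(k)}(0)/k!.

L = 32·x·Dx + (4 - 32·x + 32·x^2)·Dx^2 + (-1 + 6·x - 8·x^2)·Dx^3  (order 3).
h: a_k = 0, 0, 2, 8/3, 4/3, -32/15, -352/45, -5248/315, -9824/315, …
ICs: h(0) = 0, h′(0) = 0, h′′(0) = 4.

f: a_k = 2, 8, 16, 64/3, 64/3, 256/15, 512/45, 2048/315, 1024/315, …
g: a_k = -2, -4, -8, -16, -32, -64, -128, -256, -512, …
f+g: L₀ = lclm(L_f,L_g), ord ≤ 1+1.
h=∫h₀ ⇒ L = L₀·Dx.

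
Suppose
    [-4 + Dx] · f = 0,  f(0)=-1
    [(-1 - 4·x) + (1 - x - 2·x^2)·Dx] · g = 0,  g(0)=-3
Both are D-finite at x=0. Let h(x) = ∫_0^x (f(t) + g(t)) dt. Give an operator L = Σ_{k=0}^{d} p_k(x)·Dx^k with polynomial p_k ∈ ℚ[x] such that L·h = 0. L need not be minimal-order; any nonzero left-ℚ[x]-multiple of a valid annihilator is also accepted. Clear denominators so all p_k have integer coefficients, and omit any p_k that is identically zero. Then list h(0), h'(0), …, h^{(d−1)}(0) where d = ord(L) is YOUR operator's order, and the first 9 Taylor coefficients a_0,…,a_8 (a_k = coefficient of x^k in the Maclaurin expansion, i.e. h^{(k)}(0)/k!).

f: a_k = -1, -4, -8, -32/3, -32/3, -128/15, -256/45, -1024/315, -512/315, …
g: a_k = -3, -3, -9, -15, -33, -63, -129, -255, -513, …
f+g: L₀ = lclm(L_f,L_g), ord ≤ 1+1.
∫: right-multiply L₀ by Dx.
L = (8 + 192·x^2 + 128·x^3)·Dx + (10 - 44·x - 72·x^2 + 64·x^3 + 64·x^4)·Dx^2 + (-3 + 11·x + 6·x^2 - 24·x^3 - 16·x^4)·Dx^3  (order 3).
h: a_k = 0, -4, -7/2, -17/3, -77/12, -131/15, -1073/90, -6061/315, -81349/2520, …
ICs: h(0) = 0, h′(0) = -4, h′′(0) = -7.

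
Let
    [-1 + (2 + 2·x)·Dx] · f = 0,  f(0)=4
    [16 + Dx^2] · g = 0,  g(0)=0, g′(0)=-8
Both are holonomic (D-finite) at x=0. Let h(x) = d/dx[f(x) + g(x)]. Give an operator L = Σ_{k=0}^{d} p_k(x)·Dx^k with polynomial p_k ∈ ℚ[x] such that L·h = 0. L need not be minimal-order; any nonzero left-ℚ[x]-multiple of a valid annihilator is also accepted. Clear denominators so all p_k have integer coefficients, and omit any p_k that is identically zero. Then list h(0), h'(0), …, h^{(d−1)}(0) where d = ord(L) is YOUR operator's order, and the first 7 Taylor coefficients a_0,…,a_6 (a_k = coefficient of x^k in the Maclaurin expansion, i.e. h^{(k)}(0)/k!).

L = (-1264 - 2048·x - 1024·x^2) + (-2144 - 6240·x - 6144·x^2 - 2048·x^3)·Dx + (-79 - 128·x - 64·x^2)·Dx^2 + (-134 - 390·x - 384·x^2 - 128·x^3)·Dx^3  (order 3).
h: a_k = -6, -1, 259/4, -5/8, -16279/192, -63/128, 1058971/23040, …
ICs: h(0) = -6, h′(0) = -1, h′′(0) = 259/2.

f: a_k = 4, 2, -1/2, 1/4, -5/32, 7/64, -21/256, …
g: a_k = 0, -8, 0, 64/3, 0, -256/15, 0, …
Weyl lclm of L_f,L_g ⇒ L₀ (ord ≤ 3).
Derive L from L₀ (diff closure).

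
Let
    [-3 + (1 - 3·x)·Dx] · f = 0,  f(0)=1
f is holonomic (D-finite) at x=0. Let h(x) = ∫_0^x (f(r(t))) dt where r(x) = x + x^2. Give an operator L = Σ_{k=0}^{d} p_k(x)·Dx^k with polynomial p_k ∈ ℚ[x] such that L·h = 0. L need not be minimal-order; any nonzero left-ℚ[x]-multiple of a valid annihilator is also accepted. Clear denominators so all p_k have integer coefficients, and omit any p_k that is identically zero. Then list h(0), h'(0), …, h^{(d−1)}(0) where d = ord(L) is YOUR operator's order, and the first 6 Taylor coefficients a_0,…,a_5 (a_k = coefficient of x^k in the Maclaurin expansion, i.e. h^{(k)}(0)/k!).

L = (3 + 6·x)·Dx + (-1 + 3·x + 3·x^2)·Dx^2  (order 2).
h: a_k = 0, 1, 3/2, 4, 45/4, 171/5, …
ICs: h(0) = 0, h′(0) = 1.

f: a_k = 1, 3, 9, 27, 81, 243, …
f∘r: x↦r, Dx↦Dx/r' in L_f ⇒ L₀.
h=∫₀ˣh₀: take L = L₀·Dx.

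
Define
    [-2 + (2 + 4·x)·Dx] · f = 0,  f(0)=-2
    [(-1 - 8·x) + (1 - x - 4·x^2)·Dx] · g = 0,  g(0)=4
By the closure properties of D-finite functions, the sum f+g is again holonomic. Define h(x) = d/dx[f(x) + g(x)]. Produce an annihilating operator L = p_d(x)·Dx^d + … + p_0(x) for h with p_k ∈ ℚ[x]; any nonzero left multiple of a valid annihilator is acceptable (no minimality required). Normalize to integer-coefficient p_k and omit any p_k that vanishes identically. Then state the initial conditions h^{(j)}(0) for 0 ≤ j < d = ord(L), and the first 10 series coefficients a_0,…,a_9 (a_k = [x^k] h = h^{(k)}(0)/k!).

L = (-84 - 630·x - 1632·x^2 - 2112·x^3 - 1920·x^4) + (-51 - 678·x - 2781·x^2 - 5904·x^3 - 8208·x^4 - 5760·x^5)·Dx + (11 + 62·x + 117·x^2 - 102·x^3 - 1040·x^4 - 2016·x^5 - 1280·x^6)·Dx^2  (order 2).
h: a_k = 2, 42, 105, 469, 5165/4, 17439/4, 98553/8, 298669/8, 6741981/64, 19439995/64, …
ICs: h(0) = 2, h′(0) = 42.

f: a_k = -2, -2, 1, -1, 5/4, -7/4, 21/8, -33/8, 429/64, -715/64, …
g: a_k = 4, 4, 20, 36, 116, 260, 724, 1764, 4660, 11716, …
Weyl lclm of L_f,L_g ⇒ L₀ (ord ≤ 2).
Derive L from L₀ (diff closure).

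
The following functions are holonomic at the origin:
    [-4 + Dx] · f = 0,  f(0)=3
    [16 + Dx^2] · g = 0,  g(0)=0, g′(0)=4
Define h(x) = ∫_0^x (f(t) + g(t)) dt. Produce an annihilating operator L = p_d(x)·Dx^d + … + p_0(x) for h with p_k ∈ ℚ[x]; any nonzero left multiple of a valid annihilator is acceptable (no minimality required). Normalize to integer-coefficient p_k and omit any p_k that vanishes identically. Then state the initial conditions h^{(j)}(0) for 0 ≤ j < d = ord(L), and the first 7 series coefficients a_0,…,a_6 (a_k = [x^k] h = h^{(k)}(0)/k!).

f: a_k = 3, 12, 24, 32, 32, 128/5, 256/15, …
g: a_k = 0, 4, 0, -32/3, 0, 128/15, 0, …
L₀ := lclm(L_f,L_g); ord L₀ ≤ 1+2.
∫: right-multiply L₀ by Dx.
L = -64·Dx + 16·Dx^2 - 4·Dx^3 + Dx^4  (order 4).
h: a_k = 0, 3, 8, 8, 16/3, 32/5, 256/45, …
ICs: h(0) = 0, h′(0) = 3, h′′(0) = 16, h′′′(0) = 48.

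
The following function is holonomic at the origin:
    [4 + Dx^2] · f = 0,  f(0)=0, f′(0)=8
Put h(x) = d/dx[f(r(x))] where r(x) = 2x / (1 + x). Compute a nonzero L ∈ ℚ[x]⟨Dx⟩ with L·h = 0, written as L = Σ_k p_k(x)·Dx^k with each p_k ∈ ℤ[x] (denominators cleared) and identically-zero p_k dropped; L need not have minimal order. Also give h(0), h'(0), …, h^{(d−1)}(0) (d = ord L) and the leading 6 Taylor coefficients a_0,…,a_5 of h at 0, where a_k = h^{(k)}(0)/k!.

f: a_k = 0, 8, 0, -16/3, 0, 16/15, …
Substitute x→r, Dx→(1/r')Dx; clear ⇒ L₀.
h₀' ⇒ L via d/dx closure of L₀.
L = (22 + 12·x + 6·x^2) + (6 + 18·x + 18·x^2 + 6·x^3)·Dx + (1 + 4·x + 6·x^2 + 4·x^3 + x^4)·Dx^2  (order 2).
h: a_k = 16, -32, -80, 448, -3088/3, 1440, …
ICs: h(0) = 16, h′(0) = -32.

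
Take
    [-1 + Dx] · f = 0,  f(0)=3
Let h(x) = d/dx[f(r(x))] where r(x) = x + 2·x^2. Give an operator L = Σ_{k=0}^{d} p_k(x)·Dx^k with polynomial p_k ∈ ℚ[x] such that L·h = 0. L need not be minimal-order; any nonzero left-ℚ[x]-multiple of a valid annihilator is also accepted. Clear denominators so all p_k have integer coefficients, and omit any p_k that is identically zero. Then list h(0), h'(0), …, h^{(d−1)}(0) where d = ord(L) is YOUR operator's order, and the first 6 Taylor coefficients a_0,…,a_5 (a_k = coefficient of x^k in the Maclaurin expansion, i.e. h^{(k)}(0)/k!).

L = (5 + 8·x + 16·x^2) + (-1 - 4·x)·Dx  (order 1).
h: a_k = 3, 15, 39/2, 73/2, 281/8, 1741/40, …
ICs: h(0) = 3.

f: a_k = 3, 3, 3/2, 1/2, 1/8, 1/40, …
f∘r: x↦r, Dx↦Dx/r' in L_f ⇒ L₀.
h=h₀': d/dx-closure on L₀ ⇒ L.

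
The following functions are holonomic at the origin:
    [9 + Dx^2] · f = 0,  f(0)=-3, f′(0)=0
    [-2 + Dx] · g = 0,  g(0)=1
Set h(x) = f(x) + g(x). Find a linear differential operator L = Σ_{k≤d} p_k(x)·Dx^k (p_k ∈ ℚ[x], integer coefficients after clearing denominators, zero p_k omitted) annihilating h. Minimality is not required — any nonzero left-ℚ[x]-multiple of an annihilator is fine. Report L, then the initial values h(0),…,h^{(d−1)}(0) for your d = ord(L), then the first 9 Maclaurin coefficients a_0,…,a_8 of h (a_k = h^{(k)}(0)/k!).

L = -18 + 9·Dx - 2·Dx^2 + Dx^3  (order 3).
h: a_k = -2, 2, 31/2, 4/3, -227/24, 4/15, 2251/720, 8/315, -19427/40320, …
ICs: h(0) = -2, h′(0) = 2, h′′(0) = 31.

f: a_k = -3, 0, 27/2, 0, -81/8, 0, 243/80, 0, -2187/4480, …
g: a_k = 1, 2, 2, 4/3, 2/3, 4/15, 4/45, 8/315, 2/315, …
Sum ⇒ L₀ = lclm(L_f,L_g) in ℚ(x)⟨Dx⟩.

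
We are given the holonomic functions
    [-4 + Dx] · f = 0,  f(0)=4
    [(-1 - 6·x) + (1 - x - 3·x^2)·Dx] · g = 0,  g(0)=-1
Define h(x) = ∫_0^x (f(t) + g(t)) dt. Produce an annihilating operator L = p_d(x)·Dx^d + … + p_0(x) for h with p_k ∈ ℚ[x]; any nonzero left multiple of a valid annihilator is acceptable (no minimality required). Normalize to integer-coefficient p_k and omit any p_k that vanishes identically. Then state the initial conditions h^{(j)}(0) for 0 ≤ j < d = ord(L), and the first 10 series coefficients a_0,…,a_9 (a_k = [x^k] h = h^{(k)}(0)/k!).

L = (16 - 8·x + 360·x^2 + 288·x^3)·Dx + (8 - 50·x - 134·x^2 + 96·x^3 + 144·x^4)·Dx^2 + (-3 + 13·x + 11·x^2 - 42·x^3 - 36·x^4)·Dx^3  (order 3).
h: a_k = 0, 3, 15/2, 28/3, 107/12, 71/15, -44/45, -3341/315, -64259/2520, -157972/2835, …
ICs: h(0) = 0, h′(0) = 3, h′′(0) = 15.

f: a_k = 4, 16, 32, 128/3, 128/3, 512/15, 1024/45, 4096/315, 2048/315, 8192/2835, …
g: a_k = -1, -1, -4, -7, -19, -40, -97, -217, -508, -1159, …
f+g: L₀ = lclm(L_f,L_g), ord ≤ 1+1.
∫: right-multiply L₀ by Dx.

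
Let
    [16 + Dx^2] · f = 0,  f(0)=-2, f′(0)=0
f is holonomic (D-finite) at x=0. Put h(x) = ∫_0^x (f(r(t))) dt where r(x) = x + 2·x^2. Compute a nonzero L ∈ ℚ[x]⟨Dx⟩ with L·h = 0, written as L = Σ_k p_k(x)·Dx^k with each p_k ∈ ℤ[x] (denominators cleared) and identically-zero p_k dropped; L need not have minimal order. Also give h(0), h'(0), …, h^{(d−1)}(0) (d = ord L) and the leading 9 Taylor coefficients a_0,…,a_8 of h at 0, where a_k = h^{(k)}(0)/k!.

L = (16 + 192·x + 768·x^2 + 1024·x^3)·Dx - 4·Dx^2 + (1 + 4·x)·Dx^3  (order 3).
h: a_k = 0, -2, 0, 16/3, 16, 128/15, -256/9, -22528/315, -1024/15, …
ICs: h(0) = 0, h′(0) = -2, h′′(0) = 0.

f: a_k = -2, 0, 16, 0, -64/3, 0, 512/45, 0, -1024/315, …
h₀=f(r): pull back L_f along r ⇒ L₀.
h=∫h₀ ⇒ L = L₀·Dx.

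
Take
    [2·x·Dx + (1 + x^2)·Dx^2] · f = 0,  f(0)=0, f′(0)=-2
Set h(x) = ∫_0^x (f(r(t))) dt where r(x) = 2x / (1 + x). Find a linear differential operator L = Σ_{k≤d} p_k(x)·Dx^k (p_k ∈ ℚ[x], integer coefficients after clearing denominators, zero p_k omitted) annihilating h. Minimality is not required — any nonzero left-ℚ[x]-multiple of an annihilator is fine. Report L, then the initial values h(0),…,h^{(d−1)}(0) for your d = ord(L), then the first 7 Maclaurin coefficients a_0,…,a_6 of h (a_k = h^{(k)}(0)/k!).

L = (2 + 10·x)·Dx^2 + (1 + 2·x + 5·x^2)·Dx^3  (order 3).
h: a_k = 0, 0, -2, 4/3, 1/3, -12/5, 38/15, …
ICs: h(0) = 0, h′(0) = 0, h′′(0) = -4.

f: a_k = 0, -2, 0, 2/3, 0, -2/5, 0, …
Substitute x→r, Dx→(1/r')Dx; clear ⇒ L₀.
h=∫₀ˣh₀: take L = L₀·Dx.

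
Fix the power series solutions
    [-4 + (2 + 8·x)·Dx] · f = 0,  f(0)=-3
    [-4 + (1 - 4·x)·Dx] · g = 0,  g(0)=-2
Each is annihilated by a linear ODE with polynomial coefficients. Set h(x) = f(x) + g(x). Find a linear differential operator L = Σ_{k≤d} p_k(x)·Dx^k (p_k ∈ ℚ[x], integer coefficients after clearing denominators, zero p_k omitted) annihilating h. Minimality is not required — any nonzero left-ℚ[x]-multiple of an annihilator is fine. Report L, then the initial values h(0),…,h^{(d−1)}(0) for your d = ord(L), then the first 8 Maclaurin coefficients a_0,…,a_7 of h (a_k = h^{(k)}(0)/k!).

L = (40 + 96·x) + (-18 - 112·x - 288·x^2)·Dx + (1 + 12·x - 16·x^2 - 192·x^3)·Dx^2  (order 2).
h: a_k = -5, -14, -26, -140, -482, -2132, -7940, -33560, …
ICs: h(0) = -5, h′(0) = -14.

f: a_k = -3, -6, 6, -12, 30, -84, 252, -792, …
g: a_k = -2, -8, -32, -128, -512, -2048, -8192, -32768, …
L₀ := lclm(L_f,L_g); ord L₀ ≤ 1+1.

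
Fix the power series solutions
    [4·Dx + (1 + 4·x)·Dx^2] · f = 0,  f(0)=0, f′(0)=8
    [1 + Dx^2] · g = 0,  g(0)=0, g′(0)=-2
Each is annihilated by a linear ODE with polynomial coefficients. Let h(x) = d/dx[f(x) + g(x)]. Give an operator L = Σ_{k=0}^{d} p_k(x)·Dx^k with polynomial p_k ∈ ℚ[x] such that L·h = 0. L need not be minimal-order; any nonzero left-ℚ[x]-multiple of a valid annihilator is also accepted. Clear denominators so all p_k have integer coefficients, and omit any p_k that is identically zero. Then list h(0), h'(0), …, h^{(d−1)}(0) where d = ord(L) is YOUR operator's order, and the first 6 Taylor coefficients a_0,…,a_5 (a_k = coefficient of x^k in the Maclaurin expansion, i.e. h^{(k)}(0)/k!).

L = (388 + 32·x + 64·x^2) + (33 + 140·x + 48·x^2 + 64·x^3)·Dx + (388 + 32·x + 64·x^2)·Dx^2 + (33 + 140·x + 48·x^2 + 64·x^3)·Dx^3  (order 3).
h: a_k = 6, -32, 129, -512, 24575/12, -8192, …
ICs: h(0) = 6, h′(0) = -32, h′′(0) = 258.

f: a_k = 0, 8, -16, 128/3, -128, 2048/5, …
g: a_k = 0, -2, 0, 1/3, 0, -1/60, …
h₀=f+g: left-lcm gives L₀, ord ≤ 4.
h₀' ⇒ L via d/dx closure of L₀.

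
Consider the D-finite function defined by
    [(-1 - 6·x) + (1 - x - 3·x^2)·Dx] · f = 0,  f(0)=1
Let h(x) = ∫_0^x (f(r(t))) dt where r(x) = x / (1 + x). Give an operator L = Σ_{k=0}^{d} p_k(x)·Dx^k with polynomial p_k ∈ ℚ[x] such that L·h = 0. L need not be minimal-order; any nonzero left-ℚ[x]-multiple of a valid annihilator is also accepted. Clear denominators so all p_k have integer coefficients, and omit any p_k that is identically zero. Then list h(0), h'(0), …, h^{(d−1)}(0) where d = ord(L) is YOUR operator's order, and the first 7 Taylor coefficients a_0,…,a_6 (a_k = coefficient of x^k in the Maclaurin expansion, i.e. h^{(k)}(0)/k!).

L = (1 + 7·x)·Dx + (-1 - 2·x + 2·x^2 + 3·x^3)·Dx^2  (order 2).
h: a_k = 0, 1, 1/2, 1, 0, 9/5, -3/2, …
ICs: h(0) = 0, h′(0) = 1.

f: a_k = 1, 1, 4, 7, 19, 40, 97, …
f∘r: x↦r, Dx↦Dx/r' in L_f ⇒ L₀.
∫: right-multiply L₀ by Dx.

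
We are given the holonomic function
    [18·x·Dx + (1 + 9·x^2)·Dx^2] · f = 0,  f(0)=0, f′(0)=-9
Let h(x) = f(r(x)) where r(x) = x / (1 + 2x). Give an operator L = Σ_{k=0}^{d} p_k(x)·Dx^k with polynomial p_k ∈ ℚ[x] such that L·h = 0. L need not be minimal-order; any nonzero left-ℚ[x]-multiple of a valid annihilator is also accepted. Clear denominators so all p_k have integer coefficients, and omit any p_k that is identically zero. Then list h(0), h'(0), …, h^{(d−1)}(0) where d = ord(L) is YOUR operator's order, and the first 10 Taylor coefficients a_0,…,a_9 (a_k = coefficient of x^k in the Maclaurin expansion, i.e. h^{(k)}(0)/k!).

f: a_k = 0, -9, 0, 27, 0, -729/5, 0, 6561/7, 0, -6561, …
h₀=f(r): pull back L_f along r ⇒ L₀.
L = (4 + 26·x)·Dx + (1 + 4·x + 13·x^2)·Dx^2  (order 2).
h: a_k = 0, -9, 18, -9, -90, 1791/5, -414, -13347/7, 10710, -18801, …
ICs: h(0) = 0, h′(0) = -9.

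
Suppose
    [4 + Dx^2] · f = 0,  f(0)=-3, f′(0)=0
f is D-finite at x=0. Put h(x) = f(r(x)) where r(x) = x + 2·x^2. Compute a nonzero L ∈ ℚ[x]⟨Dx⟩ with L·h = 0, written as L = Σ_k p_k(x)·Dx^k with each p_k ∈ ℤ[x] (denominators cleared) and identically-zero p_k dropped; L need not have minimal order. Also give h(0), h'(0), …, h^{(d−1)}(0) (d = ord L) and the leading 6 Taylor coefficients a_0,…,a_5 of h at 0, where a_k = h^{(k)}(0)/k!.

L = (4 + 48·x + 192·x^2 + 256·x^3) - 4·Dx + (1 + 4·x)·Dx^2  (order 2).
h: a_k = -3, 0, 6, 24, 22, -16, …
ICs: h(0) = -3, h′(0) = 0.

f: a_k = -3, 0, 6, 0, -2, 0, …
L₀ from L_f via x↦r, Dx↦r'^{-1}Dx.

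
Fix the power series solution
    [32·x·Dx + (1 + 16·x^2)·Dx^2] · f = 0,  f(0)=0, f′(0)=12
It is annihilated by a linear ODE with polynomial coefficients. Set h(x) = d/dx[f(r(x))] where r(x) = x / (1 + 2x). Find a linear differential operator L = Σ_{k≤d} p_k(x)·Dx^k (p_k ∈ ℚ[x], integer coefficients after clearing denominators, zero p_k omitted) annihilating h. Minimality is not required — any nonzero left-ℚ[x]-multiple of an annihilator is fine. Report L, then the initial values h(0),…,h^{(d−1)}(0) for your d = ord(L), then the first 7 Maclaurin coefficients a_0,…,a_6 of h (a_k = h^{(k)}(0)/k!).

L = (4 + 40·x) + (1 + 4·x + 20·x^2)·Dx  (order 1).
h: a_k = 12, -48, -48, 1152, -3648, -8448, 106752, …
ICs: h(0) = 12.

f: a_k = 0, 12, 0, -64, 0, 3072/5, 0, …
h₀=f(r): pull back L_f along r ⇒ L₀.
Derive L from L₀ (diff closure).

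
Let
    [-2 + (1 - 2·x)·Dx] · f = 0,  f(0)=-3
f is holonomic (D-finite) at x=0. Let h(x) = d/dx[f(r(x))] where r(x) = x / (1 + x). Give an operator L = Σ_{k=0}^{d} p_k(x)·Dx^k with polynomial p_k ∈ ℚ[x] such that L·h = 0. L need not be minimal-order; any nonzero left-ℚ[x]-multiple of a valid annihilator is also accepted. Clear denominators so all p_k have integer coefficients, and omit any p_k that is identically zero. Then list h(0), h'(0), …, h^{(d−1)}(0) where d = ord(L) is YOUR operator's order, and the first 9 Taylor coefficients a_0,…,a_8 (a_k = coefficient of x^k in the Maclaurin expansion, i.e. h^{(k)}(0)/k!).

f: a_k = -3, -6, -12, -24, -48, -96, -192, -384, -768, …
h₀=f(r): pull back L_f along r ⇒ L₀.
h=h₀': d/dx-closure on L₀ ⇒ L.
L = 2 + (-1 + x)·Dx  (order 1).
h: a_k = -6, -12, -18, -24, -30, -36, -42, -48, -54, …
ICs: h(0) = -6.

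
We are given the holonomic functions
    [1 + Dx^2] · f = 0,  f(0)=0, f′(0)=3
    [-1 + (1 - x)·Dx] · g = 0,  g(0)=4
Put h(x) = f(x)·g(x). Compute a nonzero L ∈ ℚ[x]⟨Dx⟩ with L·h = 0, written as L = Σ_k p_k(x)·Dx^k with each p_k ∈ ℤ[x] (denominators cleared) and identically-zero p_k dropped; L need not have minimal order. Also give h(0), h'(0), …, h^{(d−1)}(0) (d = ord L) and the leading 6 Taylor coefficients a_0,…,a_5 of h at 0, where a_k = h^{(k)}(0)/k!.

f: a_k = 0, 3, 0, -1/2, 0, 1/40, …
g: a_k = 4, 4, 4, 4, 4, 4, …
h₀=f·g: eliminate ⇒ L₀, order ≤ 2·1.
L = (-1 + x) + 2·Dx + (-1 + x)·Dx^2  (order 2).
h: a_k = 0, 12, 12, 10, 10, 101/10, …
ICs: h(0) = 0, h′(0) = 12.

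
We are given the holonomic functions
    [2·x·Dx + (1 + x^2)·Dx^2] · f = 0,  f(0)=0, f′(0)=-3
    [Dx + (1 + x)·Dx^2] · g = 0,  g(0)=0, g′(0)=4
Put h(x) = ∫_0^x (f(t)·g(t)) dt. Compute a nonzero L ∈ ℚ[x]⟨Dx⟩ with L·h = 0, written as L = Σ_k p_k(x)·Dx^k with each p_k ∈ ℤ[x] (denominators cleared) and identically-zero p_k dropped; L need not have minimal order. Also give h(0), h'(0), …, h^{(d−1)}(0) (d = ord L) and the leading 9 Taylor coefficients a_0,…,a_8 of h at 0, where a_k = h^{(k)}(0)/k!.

f: a_k = 0, -3, 0, 1, 0, -3/5, 0, 3/7, 0, …
g: a_k = 0, 4, -2, 4/3, -1, 4/5, -2/3, 4/7, -1/2, …
Product ⇒ symmetric product L₀, ord ≤ 4.
h=∫h₀ ⇒ L = L₀·Dx.
L = (24 + 44·x + 80·x^2 + 156·x^3 + 120·x^4 + 52·x^5 + 4·x^7)·Dx^2 + (18 + 124·x + 308·x^2 + 484·x^3 + 544·x^4 + 372·x^5 + 140·x^6 + 12·x^7 + 14·x^8)·Dx^3 + (12 + 64·x + 192·x^2 + 312·x^3 + 360·x^4 + 312·x^5 + 192·x^6 + 72·x^7 + 12·x^8 + 8·x^9)·Dx^4 + (5 + 18·x + 37·x^2 + 56·x^3 + 66·x^4 + 60·x^5 + 42·x^6 + 24·x^7 + 9·x^8 + 2·x^9 + x^10)·Dx^5  (order 5).
h: a_k = 0, 0, 0, -4, 3/2, 0, 1/6, -52/105, 11/40, …
ICs: h(0) = 0, h′(0) = 0, h′′(0) = 0, h′′′(0) = -24, h′′′′(0) = 36.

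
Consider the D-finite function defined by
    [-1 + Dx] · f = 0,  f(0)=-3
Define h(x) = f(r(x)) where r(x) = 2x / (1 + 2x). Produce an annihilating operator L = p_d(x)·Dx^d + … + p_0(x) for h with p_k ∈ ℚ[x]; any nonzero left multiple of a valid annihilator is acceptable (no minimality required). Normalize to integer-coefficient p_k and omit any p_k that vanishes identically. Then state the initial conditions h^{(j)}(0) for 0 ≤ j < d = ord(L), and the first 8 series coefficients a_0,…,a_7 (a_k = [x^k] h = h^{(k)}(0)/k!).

f: a_k = -3, -3, -3/2, -1/2, -1/8, -1/40, -1/240, -1/1680, …
h₀=f(r): pull back L_f along r ⇒ L₀.
L = -2 + (1 + 4·x + 4·x^2)·Dx  (order 1).
h: a_k = -3, -6, 6, -4, -2, 76/5, -604/15, 8728/105, …
ICs: h(0) = -3.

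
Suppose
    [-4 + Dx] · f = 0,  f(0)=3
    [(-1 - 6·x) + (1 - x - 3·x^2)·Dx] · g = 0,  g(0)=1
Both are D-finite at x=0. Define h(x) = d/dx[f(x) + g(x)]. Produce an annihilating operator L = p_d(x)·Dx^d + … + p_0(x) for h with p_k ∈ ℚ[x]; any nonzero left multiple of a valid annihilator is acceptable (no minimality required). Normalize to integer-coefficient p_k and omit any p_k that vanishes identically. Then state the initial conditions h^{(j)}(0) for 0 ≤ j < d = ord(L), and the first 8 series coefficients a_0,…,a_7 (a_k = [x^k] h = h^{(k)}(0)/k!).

f: a_k = 3, 12, 24, 32, 32, 128/5, 256/15, 1024/105, …
g: a_k = 1, 1, 4, 7, 19, 40, 97, 217, …
h₀=f+g: left-lcm gives L₀, ord ≤ 2.
Differentiate: ansatz ord ≤ ord L₀ ⇒ L.
L = (20 + 496·x + 552·x^2 + 2160·x^3 + 1296·x^4) + (-13 - 112·x - 298·x^2 - 516·x^3 + 360·x^4 + 432·x^5)·Dx + (2 - 3·x + 40·x^2 - 6·x^3 - 171·x^4 - 108·x^5)·Dx^2  (order 2).
h: a_k = 13, 56, 117, 204, 328, 3422/5, 23809/15, 430816/105, …
ICs: h(0) = 13, h′(0) = 56.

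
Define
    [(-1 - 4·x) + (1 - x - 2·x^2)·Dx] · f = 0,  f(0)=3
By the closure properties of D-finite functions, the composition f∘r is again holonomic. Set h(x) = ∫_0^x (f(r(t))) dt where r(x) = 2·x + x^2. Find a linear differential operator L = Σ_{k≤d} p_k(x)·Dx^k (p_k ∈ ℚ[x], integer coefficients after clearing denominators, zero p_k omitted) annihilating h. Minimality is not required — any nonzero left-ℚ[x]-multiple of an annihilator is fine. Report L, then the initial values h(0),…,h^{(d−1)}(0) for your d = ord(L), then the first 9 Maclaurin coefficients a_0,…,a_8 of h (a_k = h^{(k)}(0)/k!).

L = (2 + 16·x + 8·x^2)·Dx + (-1 + 3·x + 6·x^2 + 2·x^3)·Dx^2  (order 2).
h: a_k = 0, 3, 3, 13, 39, 717/5, 527, 14103/7, 7839, …
ICs: h(0) = 0, h′(0) = 3.

f: a_k = 3, 3, 9, 15, 33, 63, 129, 255, 513, …
f∘r: x↦r, Dx↦Dx/r' in L_f ⇒ L₀.
Integrate: L := L₀·Dx.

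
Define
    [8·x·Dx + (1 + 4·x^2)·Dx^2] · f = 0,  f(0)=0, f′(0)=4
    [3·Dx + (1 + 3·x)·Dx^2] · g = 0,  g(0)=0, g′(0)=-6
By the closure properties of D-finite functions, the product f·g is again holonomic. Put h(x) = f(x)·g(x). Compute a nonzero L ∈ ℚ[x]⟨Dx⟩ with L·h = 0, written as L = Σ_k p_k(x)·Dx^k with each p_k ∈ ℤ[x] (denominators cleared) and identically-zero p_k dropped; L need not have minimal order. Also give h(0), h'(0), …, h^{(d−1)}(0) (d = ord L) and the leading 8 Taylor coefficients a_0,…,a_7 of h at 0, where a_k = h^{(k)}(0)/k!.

L = (1632 + 8496·x + 23040·x^2 + 110016·x^3 + 207360·x^4 + 269568·x^5 + 82944·x^7)·Dx + (418 + 6672·x + 44112·x^2 + 151488·x^3 + 393984·x^4 + 642816·x^5 + 725760·x^6 + 82944·x^7 + 290304·x^8)·Dx^2 + (204 + 1844·x + 12096·x^2 + 47408·x^3 + 122880·x^4 + 240192·x^5 + 331776·x^6 + 361728·x^7 + 82944·x^8 + 165888·x^9)·Dx^3 + (25 + 246·x + 1217·x^2 + 4128·x^3 + 10624·x^4 + 22080·x^5 + 34272·x^6 + 41472·x^7 + 43776·x^8 + 13824·x^9 + 20736·x^10)·Dx^4  (order 4).
h: a_k = 0, 0, -24, 36, -40, 114, -1848/5, 4356/5, …
ICs: h(0) = 0, h′(0) = 0, h′′(0) = -48, h′′′(0) = 216.

f: a_k = 0, 4, 0, -16/3, 0, 64/5, 0, -256/7, …
g: a_k = 0, -6, 9, -18, 81/2, -486/5, 243, -4374/7, …
h₀=f·g: eliminate ⇒ L₀, order ≤ 2·2.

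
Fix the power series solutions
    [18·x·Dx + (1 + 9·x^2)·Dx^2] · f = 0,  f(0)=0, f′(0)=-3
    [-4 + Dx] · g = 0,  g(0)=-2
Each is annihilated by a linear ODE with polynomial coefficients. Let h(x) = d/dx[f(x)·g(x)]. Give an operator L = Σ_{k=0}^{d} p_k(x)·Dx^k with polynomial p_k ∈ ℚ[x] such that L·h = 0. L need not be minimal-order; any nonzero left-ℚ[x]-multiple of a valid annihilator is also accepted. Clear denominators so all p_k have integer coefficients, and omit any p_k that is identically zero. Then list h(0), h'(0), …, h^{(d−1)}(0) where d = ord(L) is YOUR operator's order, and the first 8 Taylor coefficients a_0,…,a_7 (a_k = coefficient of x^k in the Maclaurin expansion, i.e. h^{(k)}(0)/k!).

L = (-4 - 288·x + 1548·x^2 - 2592·x^3 + 2592·x^4) + (-7 + 108·x - 531·x^2 + 972·x^3 - 1296·x^4)·Dx + (2 - 9·x + 36·x^2 - 81·x^3 + 162·x^4)·Dx^2  (order 2).
h: a_k = 6, 48, 90, -32, 86, 1488, -538/15, -1341248/105, …
ICs: h(0) = 6, h′(0) = 48.

f: a_k = 0, -3, 0, 9, 0, -243/5, 0, 2187/7, …
g: a_k = -2, -8, -16, -64/3, -64/3, -256/15, -512/45, -2048/315, …
L₀ := L_f ⊗_s L_g (sym. prod.), ord ≤ 2.
h=h₀': d/dx-closure on L₀ ⇒ L.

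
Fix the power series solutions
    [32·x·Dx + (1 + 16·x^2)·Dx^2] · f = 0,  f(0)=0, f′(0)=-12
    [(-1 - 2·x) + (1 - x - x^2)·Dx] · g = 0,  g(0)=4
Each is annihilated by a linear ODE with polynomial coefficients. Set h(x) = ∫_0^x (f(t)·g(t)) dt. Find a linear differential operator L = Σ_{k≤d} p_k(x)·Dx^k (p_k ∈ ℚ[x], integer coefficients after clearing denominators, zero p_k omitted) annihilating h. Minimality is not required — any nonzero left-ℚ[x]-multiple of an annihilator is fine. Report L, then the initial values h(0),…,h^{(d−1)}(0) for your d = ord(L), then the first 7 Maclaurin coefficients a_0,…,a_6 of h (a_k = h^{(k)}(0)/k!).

f: a_k = 0, -12, 0, 64, 0, -3072/5, 0, …
g: a_k = 4, 4, 8, 12, 20, 32, 52, …
h₀=f·g: eliminate ⇒ L₀, order ≤ 2·1.
h=∫h₀ ⇒ L = L₀·Dx.
L = (2 + 32·x + 96·x^2)·Dx + (2 - 28·x + 64·x^2 + 96·x^3)·Dx^2 + (-1 + x - 15·x^2 + 16·x^3 + 16·x^4)·Dx^3  (order 3).
h: a_k = 0, 0, -24, -16, 40, 112/5, -5464/15, …
ICs: h(0) = 0, h′(0) = 0, h′′(0) = -48.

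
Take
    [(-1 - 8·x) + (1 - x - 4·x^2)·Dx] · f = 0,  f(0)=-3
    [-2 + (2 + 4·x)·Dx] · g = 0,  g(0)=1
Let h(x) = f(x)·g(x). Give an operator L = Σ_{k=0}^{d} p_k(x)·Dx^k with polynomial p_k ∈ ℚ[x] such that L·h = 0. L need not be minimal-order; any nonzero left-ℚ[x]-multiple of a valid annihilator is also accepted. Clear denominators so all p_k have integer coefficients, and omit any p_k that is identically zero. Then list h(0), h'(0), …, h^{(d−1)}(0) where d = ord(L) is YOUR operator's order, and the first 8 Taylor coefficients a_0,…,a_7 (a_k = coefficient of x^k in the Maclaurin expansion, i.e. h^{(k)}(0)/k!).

f: a_k = -3, -3, -15, -27, -87, -195, -543, -1323, …
g: a_k = 1, 1, -1/2, 1/2, -5/8, 7/8, -21/16, 33/16, …
h₀=f·g: eliminate ⇒ L₀, order ≤ 1·1.
L = (2 + 9·x + 12·x^2) + (-1 - x + 6·x^2 + 8·x^3)·Dx  (order 1).
h: a_k = -3, -6, -33/2, -42, -849/8, -1107/4, -11157/16, -3621/2, …
ICs: h(0) = -3.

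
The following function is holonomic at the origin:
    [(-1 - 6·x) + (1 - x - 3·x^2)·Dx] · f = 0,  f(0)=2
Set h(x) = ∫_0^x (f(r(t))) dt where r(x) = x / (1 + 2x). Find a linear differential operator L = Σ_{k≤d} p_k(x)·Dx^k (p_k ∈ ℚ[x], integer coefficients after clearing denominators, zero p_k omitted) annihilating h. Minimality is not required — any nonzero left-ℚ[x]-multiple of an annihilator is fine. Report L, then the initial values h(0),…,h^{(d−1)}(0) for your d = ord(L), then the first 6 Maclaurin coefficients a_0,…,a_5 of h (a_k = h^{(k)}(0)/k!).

f: a_k = 2, 2, 8, 14, 38, 80, …
f∘r: x↦r, Dx↦Dx/r' in L_f ⇒ L₀.
∫: right-multiply L₀ by Dx.
L = (1 + 8·x)·Dx + (-1 - 5·x - 5·x^2 + 2·x^3)·Dx^2  (order 2).
h: a_k = 0, 2, 1, 4/3, -5/2, 34/5, …
ICs: h(0) = 0, h′(0) = 2.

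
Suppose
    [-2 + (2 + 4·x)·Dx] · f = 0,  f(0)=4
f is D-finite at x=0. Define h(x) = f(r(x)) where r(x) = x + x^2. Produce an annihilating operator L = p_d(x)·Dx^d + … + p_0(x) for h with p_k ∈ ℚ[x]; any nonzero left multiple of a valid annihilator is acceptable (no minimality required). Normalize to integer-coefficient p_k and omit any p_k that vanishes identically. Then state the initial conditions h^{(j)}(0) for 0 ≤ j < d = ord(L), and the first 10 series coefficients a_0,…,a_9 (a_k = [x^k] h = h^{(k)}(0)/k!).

L = (-1 - 2·x) + (1 + 2·x + 2·x^2)·Dx  (order 1).
h: a_k = 4, 4, 2, -2, 3/2, -1/2, -3/4, 7/4, -61/32, 27/32, …
ICs: h(0) = 4.

f: a_k = 4, 4, -2, 2, -5/2, 7/2, -21/4, 33/4, -429/32, 715/32, …
Change of var in L_f (x↦r) gives L₀.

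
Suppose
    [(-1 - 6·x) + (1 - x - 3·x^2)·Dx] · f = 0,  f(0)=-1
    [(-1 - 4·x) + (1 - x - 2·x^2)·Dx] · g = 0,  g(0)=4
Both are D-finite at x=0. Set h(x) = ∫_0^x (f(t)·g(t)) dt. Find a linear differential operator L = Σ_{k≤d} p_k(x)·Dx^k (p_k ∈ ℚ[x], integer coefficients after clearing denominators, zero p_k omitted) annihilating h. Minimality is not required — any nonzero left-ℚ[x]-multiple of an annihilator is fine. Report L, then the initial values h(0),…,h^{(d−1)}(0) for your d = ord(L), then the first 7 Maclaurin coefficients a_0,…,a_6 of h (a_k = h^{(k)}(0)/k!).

L = (-2 - 8·x + 15·x^2 + 24·x^3)·Dx + (1 - 2·x - 4·x^2 + 5·x^3 + 6·x^4)·Dx^2  (order 2).
h: a_k = 0, -4, -4, -32/3, -19, -216/5, -88, …
ICs: h(0) = 0, h′(0) = -4.

f: a_k = -1, -1, -4, -7, -19, -40, -97, …
g: a_k = 4, 4, 12, 20, 44, 84, 172, …
f·g: L₀ = L_f ⊗_s L_g, ord ≤ 1·1.
Integrate: L := L₀·Dx.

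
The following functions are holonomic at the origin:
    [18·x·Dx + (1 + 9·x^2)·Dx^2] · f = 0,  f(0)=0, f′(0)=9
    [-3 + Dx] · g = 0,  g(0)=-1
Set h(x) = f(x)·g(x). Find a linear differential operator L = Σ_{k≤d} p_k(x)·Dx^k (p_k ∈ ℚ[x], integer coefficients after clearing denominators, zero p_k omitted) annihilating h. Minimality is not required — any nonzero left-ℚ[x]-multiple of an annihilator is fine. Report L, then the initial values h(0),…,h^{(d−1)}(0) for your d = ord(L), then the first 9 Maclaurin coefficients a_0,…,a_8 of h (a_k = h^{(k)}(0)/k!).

L = (9 - 54·x + 81·x^2) + (-6 + 18·x - 54·x^2)·Dx + (1 + 9·x^2)·Dx^2  (order 2).
h: a_k = 0, -9, -27, -27/2, 81/2, -2187/40, -2673/8, 203391/560, 247131/112, …
ICs: h(0) = 0, h′(0) = -9.

f: a_k = 0, 9, 0, -27, 0, 729/5, 0, -6561/7, 0, …
g: a_k = -1, -3, -9/2, -9/2, -27/8, -81/40, -81/80, -243/560, -729/4480, …
L₀ := L_f ⊗_s L_g (sym. prod.), ord ≤ 2.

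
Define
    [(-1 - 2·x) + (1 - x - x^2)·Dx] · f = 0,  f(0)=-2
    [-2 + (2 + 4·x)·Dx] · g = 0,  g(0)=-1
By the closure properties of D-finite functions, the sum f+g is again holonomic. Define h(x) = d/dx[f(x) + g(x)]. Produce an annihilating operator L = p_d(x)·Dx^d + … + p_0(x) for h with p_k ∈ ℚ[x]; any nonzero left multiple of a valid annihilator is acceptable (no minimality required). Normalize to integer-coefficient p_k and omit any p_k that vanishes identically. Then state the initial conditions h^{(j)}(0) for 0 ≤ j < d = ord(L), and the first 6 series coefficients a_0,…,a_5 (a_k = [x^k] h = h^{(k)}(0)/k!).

f: a_k = -2, -2, -4, -6, -10, -16, …
g: a_k = -1, -1, 1/2, -1/2, 5/8, -7/8, …
f+g: L₀ = lclm(L_f,L_g), ord ≤ 1+1.
Derive L from L₀ (diff closure).
L = (-6 - 18·x - 24·x^2 - 12·x^3 - 6·x^4) + (-3 - 24·x - 63·x^2 - 72·x^3 - 45·x^4 - 18·x^5)·Dx + (1 + 4·x + 3·x^2 - 6·x^3 - 13·x^4 - 12·x^5 - 4·x^6)·Dx^2  (order 2).
h: a_k = -3, -7, -39/2, -75/2, -675/8, -1185/8, …
ICs: h(0) = -3, h′(0) = -7.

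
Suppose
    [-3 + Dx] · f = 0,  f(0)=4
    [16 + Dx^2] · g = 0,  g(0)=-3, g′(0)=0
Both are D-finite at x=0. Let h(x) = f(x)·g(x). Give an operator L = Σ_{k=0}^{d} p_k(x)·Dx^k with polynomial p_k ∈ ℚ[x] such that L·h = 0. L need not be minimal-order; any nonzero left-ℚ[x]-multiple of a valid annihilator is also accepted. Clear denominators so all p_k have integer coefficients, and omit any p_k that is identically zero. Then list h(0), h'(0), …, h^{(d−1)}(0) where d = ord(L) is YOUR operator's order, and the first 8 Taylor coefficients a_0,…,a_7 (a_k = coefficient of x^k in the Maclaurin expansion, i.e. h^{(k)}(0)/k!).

f: a_k = 4, 12, 18, 18, 27/2, 81/10, 81/20, 243/140, …
g: a_k = -3, 0, 24, 0, -32, 0, 256/15, 0, …
L₀ := L_f ⊗_s L_g (sym. prod.), ord ≤ 2.
L = 25 - 6·Dx + Dx^2  (order 2).
h: a_k = -12, -36, 42, 234, 527/2, 237/10, -11753/60, -25481/140, …
ICs: h(0) = -12, h′(0) = -36.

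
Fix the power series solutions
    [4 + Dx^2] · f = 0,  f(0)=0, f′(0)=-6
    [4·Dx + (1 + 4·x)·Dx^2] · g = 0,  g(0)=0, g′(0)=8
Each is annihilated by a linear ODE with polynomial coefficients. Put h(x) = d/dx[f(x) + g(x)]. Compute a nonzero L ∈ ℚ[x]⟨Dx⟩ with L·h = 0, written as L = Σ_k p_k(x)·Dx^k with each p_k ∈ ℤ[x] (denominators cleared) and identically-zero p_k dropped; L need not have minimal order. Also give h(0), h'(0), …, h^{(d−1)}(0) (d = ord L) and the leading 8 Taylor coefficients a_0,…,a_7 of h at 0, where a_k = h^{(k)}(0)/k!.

L = (400 + 128·x + 256·x^2) + (36 + 176·x + 192·x^2 + 256·x^3)·Dx + (100 + 32·x + 64·x^2)·Dx^2 + (9 + 44·x + 48·x^2 + 64·x^3)·Dx^3  (order 3).
h: a_k = 2, -32, 140, -512, 2044, -8192, 491528/15, -131072, …
ICs: h(0) = 2, h′(0) = -32, h′′(0) = 280.

f: a_k = 0, -6, 0, 4, 0, -4/5, 0, 8/105, …
g: a_k = 0, 8, -16, 128/3, -128, 2048/5, -4096/3, 32768/7, …
Sum ⇒ L₀ = lclm(L_f,L_g) in ℚ(x)⟨Dx⟩.
Derive L from L₀ (diff closure).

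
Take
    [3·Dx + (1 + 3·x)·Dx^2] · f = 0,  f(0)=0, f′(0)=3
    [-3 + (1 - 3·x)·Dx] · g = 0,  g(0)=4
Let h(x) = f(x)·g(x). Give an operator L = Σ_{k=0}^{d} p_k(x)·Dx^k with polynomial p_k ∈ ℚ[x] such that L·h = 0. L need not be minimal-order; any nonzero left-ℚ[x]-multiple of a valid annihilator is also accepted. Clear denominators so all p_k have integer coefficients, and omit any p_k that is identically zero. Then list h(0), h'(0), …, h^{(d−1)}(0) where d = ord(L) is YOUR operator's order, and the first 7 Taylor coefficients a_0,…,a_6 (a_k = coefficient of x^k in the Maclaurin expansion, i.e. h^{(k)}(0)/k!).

f: a_k = 0, 3, -9/2, 9, -81/4, 243/5, -243/2, …
g: a_k = 4, 12, 36, 108, 324, 972, 2916, …
L₀ := L_f ⊗_s L_g (sym. prod.), ord ≤ 2.
L = 9 + (3 + 27·x)·Dx + (-1 + 9·x^2)·Dx^2  (order 2).
h: a_k = 0, 12, 18, 90, 189, 3807/5, 8991/5, …
ICs: h(0) = 0, h′(0) = 12.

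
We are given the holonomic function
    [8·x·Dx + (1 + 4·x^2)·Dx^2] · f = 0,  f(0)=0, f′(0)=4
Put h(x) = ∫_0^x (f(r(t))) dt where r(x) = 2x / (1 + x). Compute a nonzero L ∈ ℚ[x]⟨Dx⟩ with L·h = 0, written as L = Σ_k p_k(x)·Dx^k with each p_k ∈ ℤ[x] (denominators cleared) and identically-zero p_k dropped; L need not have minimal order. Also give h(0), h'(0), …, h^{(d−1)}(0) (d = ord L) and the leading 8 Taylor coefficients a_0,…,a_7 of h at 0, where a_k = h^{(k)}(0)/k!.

f: a_k = 0, 4, 0, -16/3, 0, 64/5, 0, -256/7, …
f∘r: x↦r, Dx↦Dx/r' in L_f ⇒ L₀.
∫: right-multiply L₀ by Dx.
L = (2 + 34·x)·Dx^2 + (1 + 2·x + 17·x^2)·Dx^3  (order 3).
h: a_k = 0, 0, 4, -8/3, -26/3, 24, 404/15, -4888/21, …
ICs: h(0) = 0, h′(0) = 0, h′′(0) = 8.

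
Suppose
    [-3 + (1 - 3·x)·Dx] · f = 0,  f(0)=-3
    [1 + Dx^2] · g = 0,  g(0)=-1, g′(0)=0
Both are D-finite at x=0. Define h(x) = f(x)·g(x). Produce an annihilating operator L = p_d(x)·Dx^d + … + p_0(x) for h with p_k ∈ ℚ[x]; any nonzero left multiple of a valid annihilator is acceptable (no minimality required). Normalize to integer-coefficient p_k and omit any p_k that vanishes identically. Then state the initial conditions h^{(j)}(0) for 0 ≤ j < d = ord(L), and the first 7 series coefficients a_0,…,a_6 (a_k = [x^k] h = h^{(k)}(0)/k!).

f: a_k = -3, -9, -27, -81, -243, -729, -2187, …
g: a_k = -1, 0, 1/2, 0, -1/24, 0, 1/720, …
Sym-product of L_f,L_g gives L₀ (≤ ord 2).
L = (-1 + 3·x) + 6·Dx + (-1 + 3·x)·Dx^2  (order 2).
h: a_k = 3, 9, 51/2, 153/2, 1837/8, 5511/8, 495989/240, …
ICs: h(0) = 3, h′(0) = 9.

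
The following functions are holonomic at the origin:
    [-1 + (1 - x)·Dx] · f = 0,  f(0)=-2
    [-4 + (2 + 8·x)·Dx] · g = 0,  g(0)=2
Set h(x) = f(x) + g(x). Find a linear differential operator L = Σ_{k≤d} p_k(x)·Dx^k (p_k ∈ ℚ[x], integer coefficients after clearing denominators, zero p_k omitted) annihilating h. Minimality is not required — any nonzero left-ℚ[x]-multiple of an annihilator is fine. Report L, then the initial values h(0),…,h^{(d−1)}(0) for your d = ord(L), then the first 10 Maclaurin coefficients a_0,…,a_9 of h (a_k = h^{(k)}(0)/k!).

f: a_k = -2, -2, -2, -2, -2, -2, -2, -2, -2, -2, …
g: a_k = 2, 4, -4, 8, -20, 56, -168, 528, -1716, 5720, …
Sum ⇒ L₀ = lclm(L_f,L_g) in ℚ(x)⟨Dx⟩.
L = (-8 - 12·x) + (6 + 8·x + 36·x^2)·Dx + (1 - 3·x - 22·x^2 + 24·x^3)·Dx^2  (order 2).
h: a_k = 0, 2, -6, 6, -22, 54, -170, 526, -1718, 5718, …
ICs: h(0) = 0, h′(0) = 2.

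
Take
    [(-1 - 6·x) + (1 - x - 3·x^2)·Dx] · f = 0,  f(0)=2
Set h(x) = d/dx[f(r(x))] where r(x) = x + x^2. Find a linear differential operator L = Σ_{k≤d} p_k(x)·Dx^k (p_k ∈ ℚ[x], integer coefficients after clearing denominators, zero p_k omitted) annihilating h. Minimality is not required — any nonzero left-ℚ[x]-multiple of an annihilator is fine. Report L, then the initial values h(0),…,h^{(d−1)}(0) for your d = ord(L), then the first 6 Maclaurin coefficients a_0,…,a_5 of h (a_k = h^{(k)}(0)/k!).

L = (10 + 60·x + 168·x^2 + 396·x^3 + 648·x^4 + 540·x^5 + 180·x^6) + (-1 - 7·x - 6·x^2 + 44·x^3 + 135·x^4 + 180·x^5 + 126·x^6 + 36·x^7)·Dx  (order 1).
h: a_k = 2, 20, 90, 352, 1370, 5016, …
ICs: h(0) = 2.

f: a_k = 2, 2, 8, 14, 38, 80, …
f∘r: x↦r, Dx↦Dx/r' in L_f ⇒ L₀.
h=h₀': d/dx-closure on L₀ ⇒ L.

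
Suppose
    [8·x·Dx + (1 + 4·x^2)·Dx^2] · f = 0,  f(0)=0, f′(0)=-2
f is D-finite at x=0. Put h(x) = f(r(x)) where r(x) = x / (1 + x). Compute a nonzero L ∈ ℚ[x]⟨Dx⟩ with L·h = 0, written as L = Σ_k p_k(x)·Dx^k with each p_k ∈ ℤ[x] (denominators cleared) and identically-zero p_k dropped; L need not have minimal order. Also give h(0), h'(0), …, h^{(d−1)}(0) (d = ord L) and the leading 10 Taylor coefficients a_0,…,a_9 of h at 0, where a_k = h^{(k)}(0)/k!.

L = (2 + 10·x)·Dx + (1 + 2·x + 5·x^2)·Dx^2  (order 2).
h: a_k = 0, -2, 2, 2/3, -6, 38/5, 22/3, -278/7, 42, 718/9, …
ICs: h(0) = 0, h′(0) = -2.

f: a_k = 0, -2, 0, 8/3, 0, -32/5, 0, 128/7, 0, -512/9, …
h₀=f(r): pull back L_f along r ⇒ L₀.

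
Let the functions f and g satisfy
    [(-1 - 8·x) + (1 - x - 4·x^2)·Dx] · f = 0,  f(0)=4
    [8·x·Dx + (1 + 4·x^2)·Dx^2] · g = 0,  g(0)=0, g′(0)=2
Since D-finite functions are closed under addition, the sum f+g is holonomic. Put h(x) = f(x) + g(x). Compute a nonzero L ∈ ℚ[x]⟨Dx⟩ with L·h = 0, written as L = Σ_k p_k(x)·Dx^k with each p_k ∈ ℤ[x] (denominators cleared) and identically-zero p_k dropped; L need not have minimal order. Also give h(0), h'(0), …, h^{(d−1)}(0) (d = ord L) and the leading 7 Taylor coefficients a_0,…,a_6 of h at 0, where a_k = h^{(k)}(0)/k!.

f: a_k = 4, 4, 20, 36, 116, 260, 724, …
g: a_k = 0, 2, 0, -8/3, 0, 32/5, 0, …
Sum ⇒ L₀ = lclm(L_f,L_g) in ℚ(x)⟨Dx⟩.
L = (-40 + 160·x + 2272·x^2 + 4608·x^3 + 16896·x^4 + 6144·x^6)·Dx + (31 + 264·x + 364·x^2 + 2208·x^3 + 4160·x^4 + 12800·x^5 + 768·x^6 + 6144·x^7)·Dx^2 + (-5 - 11·x - 80·x^2 + 116·x^3 + 80·x^4 + 704·x^5 + 1536·x^6 + 256·x^7 + 1024·x^8)·Dx^3  (order 3).
h: a_k = 4, 6, 20, 100/3, 116, 1332/5, 724, …
ICs: h(0) = 4, h′(0) = 6, h′′(0) = 40.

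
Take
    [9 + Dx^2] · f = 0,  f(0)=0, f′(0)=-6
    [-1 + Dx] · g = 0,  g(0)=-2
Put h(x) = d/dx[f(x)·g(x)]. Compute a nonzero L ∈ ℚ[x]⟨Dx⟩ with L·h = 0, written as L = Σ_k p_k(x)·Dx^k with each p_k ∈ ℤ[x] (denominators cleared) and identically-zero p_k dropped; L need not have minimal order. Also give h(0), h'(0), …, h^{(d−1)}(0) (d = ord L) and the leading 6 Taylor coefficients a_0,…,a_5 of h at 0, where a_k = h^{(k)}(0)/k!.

L = 10 - 2·Dx + Dx^2  (order 2).
h: a_k = 12, 24, -36, -64, -2, 156/5, …
ICs: h(0) = 12, h′(0) = 24.

f: a_k = 0, -6, 0, 9, 0, -81/20, …
g: a_k = -2, -2, -1, -1/3, -1/12, -1/60, …
L₀ := L_f ⊗_s L_g (sym. prod.), ord ≤ 2.
h=h₀': d/dx-closure on L₀ ⇒ L.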